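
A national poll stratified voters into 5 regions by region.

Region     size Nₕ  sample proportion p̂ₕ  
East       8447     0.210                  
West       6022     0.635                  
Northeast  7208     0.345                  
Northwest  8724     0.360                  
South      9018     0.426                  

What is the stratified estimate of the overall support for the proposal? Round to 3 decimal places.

0.382

N = 8447 + 6022 + 7208 + 8724 + 9018 = 39419.
Overall proportion = Σ (Nₕ/N)·p̂ₕ.
Σ Nₕp̂ₕ = 1773.87 + 3823.97 + 2486.76 + 3140.64 + 3841.668 = 15066.908.
15066.908 / 39419 = 0.38222... → 0.382.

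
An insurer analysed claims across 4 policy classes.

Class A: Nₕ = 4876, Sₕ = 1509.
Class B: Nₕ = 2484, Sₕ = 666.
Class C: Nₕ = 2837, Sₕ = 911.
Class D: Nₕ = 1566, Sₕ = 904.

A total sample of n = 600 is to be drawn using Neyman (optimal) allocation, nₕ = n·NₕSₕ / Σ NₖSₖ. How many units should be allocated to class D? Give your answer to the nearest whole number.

65

Σ NₕSₕ = 4876·1509 + 2484·666 + 2837·911 + 1566·904 = 13012399.
Share for D: 1415664/13012399 = 0.10879.
n_D = 600 × 0.10879 = 65.276... → 65.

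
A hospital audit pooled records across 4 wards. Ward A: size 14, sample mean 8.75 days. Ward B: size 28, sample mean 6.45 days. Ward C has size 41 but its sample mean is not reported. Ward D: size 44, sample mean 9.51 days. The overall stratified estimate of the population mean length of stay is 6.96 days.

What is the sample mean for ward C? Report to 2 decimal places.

N = 14 + 28 + 41 + 44 = 127.
Overall total = μ·N = 6.96·127 = 883.92.
Subtract the known strata: 14·8.75 + 28·6.45 + 44·9.51 = 721.54.
Remaining total for ward C: 883.92 − 721.54 = 162.38.
Divide by its size: 162.38 / 41 = 3.9605... → 3.96.

3.96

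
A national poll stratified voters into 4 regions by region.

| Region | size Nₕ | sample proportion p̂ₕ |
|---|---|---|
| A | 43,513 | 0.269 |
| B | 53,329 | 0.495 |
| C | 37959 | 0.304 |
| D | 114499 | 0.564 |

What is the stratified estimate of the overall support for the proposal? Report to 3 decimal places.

N = 43513 + 53329 + 37959 + 114499 = 249300.
Overall proportion = Σ (Nₕ/N)·p̂ₕ.
Σ Nₕp̂ₕ = 11704.997 + 26397.855 + 11539.536 + 64577.436 = 114219.824.
114219.824 / 249300 = 0.45816... → 0.458.

0.458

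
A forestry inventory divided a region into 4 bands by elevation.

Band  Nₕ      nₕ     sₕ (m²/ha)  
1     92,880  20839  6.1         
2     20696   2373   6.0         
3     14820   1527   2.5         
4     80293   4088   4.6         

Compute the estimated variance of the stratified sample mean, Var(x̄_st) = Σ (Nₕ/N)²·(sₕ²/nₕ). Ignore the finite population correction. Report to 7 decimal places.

N = 208689; Wₕ = Nₕ/N.
band 1: (92880/208689)²·6.1²/20839 = 0.0003536943
band 2: (20696/208689)²·6.0²/2373 = 0.0001492033
band 3: (14820/208689)²·2.5²/1527 = 0.0000206414
band 4: (80293/208689)²·4.6²/4088 = 0.0007662333
Sum = 0.0012897723 → 0.0012898.

0.0012898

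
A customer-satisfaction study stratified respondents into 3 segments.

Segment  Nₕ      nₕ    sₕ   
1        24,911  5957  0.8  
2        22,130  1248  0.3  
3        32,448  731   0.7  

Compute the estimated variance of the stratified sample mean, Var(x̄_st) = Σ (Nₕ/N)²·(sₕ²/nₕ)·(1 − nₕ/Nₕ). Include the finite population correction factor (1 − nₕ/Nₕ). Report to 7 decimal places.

N = 79489. Term for each stratum: Wₕ²sₕ²/nₕ·(1−nₕ/Nₕ).
Var(x̄_st) = 0.0000080284 + 0.0000052743 + 0.0001091804 = 0.0001224832 → 0.0001225.

0.0001225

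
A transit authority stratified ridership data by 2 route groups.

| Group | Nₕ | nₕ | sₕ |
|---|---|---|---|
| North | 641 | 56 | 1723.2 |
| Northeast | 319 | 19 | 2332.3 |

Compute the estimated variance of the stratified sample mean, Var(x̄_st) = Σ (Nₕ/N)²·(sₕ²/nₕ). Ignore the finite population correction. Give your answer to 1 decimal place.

55252.7

N = 960. Term for each stratum: Wₕ²sₕ²/nₕ.
Var(x̄_st) = 23640.5153 + 31612.1565 = 55252.6718 → 55252.7.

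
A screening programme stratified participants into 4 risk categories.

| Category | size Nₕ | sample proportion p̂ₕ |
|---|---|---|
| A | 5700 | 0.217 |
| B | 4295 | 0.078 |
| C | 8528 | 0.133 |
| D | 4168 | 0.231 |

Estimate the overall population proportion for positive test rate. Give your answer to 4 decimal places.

N = 5700 + 4295 + 8528 + 4168 = 22691.
Overall proportion = Σ (Nₕ/N)·p̂ₕ.
Σ Nₕp̂ₕ = 1236.9 + 335.01 + 1134.224 + 962.808 = 3668.942.
3668.942 / 22691 = 0.161692... → 0.1617.

0.1617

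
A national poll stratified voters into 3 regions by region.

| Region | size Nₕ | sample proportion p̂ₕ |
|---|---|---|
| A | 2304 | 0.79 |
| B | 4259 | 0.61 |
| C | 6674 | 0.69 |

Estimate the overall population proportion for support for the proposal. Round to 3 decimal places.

N = 2304 + 4259 + 6674 = 13237.
Overall proportion = Σ (Nₕ/N)·p̂ₕ.
Σ Nₕp̂ₕ = 1820.16 + 2597.99 + 4605.06 = 9023.21.
9023.21 / 13237 = 0.68167... → 0.682.

0.682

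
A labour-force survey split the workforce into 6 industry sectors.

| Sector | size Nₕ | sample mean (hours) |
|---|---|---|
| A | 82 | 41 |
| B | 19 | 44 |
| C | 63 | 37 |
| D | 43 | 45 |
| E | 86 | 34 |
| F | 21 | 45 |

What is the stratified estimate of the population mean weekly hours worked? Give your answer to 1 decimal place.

x̄_st = (Σ Nₕx̄ₕ) / (Σ Nₕ) = (82·41 + 19·44 + 63·37 + 43·45 + 86·34 + 21·45) / 314
= 12333 / 314 = 39.277... → 39.3.

39.3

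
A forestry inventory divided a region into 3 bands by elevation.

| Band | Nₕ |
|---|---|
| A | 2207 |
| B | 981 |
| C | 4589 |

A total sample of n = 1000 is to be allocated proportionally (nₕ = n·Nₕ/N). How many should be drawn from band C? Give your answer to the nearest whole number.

Share of band C = 4589/7777 = 0.59007.
Allocate 1000 × 0.59007 = 590.073... → 590.

590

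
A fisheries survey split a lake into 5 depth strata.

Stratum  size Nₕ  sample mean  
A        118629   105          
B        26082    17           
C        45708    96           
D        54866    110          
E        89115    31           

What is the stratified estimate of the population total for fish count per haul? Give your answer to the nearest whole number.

A: 118629·105 = 12456045
B: 26082·17 = 443394
C: 45708·96 = 4387968
D: 54866·110 = 6035260
E: 89115·31 = 2762565
τ̂ = Σ Nₕx̄ₕ = 26085232.

26085232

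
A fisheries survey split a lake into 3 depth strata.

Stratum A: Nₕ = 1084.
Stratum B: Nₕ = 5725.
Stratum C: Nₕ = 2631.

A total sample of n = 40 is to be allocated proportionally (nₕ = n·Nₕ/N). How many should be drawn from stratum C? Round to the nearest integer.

N = 1084 + 5725 + 2631 = 9440.
n_C = 40·2631/9440 = 11.148... → 11.

11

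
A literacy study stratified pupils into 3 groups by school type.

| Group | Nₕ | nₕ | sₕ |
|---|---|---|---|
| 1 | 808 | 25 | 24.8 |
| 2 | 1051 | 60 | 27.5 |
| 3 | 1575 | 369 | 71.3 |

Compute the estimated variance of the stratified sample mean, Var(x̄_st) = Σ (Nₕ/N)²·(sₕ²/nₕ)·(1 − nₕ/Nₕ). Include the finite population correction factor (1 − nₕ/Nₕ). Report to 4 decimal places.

N = 3434; Wₕ = Nₕ/N.
group 1: (808/3434)²·24.8²/25·(1 − 25/808) = 1.3198844
group 2: (1051/3434)²·27.5²/60·(1 − 60/1051) = 1.1132429
group 3: (1575/3434)²·71.3²/369·(1 − 369/1575) = 2.2191159
Sum = 4.6522431 → 4.6522.

4.6522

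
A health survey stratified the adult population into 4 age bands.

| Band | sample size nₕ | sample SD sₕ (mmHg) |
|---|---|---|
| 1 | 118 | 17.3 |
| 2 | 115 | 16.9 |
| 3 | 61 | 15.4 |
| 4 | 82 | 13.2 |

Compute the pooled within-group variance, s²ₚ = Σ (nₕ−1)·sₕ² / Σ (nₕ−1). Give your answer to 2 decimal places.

257.85

1: (118−1)·17.3² = 117·299.29 = 35016.93
2: (115−1)·16.9² = 114·285.61 = 32559.54
3: (61−1)·15.4² = 60·237.16 = 14229.6
4: (82−1)·13.2² = 81·174.24 = 14113.44
Numerator = 95919.51; denominator = Σ(nₕ−1) = 372.
s²ₚ = 95919.51/372 = 257.8481... → 257.85.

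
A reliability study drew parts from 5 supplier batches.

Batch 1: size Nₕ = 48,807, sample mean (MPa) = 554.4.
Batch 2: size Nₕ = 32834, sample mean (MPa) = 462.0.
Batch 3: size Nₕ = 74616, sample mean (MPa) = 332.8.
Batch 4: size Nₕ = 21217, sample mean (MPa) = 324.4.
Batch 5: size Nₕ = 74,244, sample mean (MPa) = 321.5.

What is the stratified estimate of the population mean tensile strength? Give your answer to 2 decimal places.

388.58

N = 251718; weights Wₕ = Nₕ/N = (0.1939, 0.1304, 0.2964, 0.0843, 0.2949).
x̄_st = Σ Wₕ·x̄ₕ = 0.1939·554.4 + 0.1304·462.0 + 0.2964·332.8 + 0.0843·324.4 + 0.2949·321.5 ≈ 388.5791...
→ 388.58.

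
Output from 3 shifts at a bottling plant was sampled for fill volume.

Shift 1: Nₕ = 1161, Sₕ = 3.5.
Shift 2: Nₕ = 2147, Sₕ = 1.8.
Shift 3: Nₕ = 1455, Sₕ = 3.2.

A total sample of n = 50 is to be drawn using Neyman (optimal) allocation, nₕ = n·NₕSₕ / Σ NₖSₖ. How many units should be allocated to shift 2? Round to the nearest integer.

15

1: NₕSₕ = 1161·3.5 = 4063.5
2: NₕSₕ = 2147·1.8 = 3864.6
3: NₕSₕ = 1455·3.2 = 4656
Σ NₕSₕ = 12584.1.
n_2 = 50·3864.6/12584.1 = 15.355... → 15.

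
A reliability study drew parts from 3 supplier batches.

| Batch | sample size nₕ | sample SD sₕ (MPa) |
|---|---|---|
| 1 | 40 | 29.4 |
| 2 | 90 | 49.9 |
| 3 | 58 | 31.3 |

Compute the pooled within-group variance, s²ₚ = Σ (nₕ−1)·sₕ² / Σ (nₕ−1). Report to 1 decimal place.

1682.0

1: (40−1)·29.4² = 39·864.36 = 33710.04
2: (90−1)·49.9² = 89·2490.01 = 221610.89
3: (58−1)·31.3² = 57·979.69 = 55842.33
Numerator = 311163.26; denominator = Σ(nₕ−1) = 185.
s²ₚ = 311163.26/185 = 1681.964... → 1682.0.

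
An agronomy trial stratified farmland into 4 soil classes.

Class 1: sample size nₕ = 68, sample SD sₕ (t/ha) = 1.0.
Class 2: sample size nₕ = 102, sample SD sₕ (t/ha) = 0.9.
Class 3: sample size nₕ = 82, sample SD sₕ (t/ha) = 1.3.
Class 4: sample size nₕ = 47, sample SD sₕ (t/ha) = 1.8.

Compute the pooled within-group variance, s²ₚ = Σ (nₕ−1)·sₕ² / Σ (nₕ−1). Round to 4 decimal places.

1: (68−1)·1.0² = 67·1 = 67
2: (102−1)·0.9² = 101·0.81 = 81.81
3: (82−1)·1.3² = 81·1.69 = 136.89
4: (47−1)·1.8² = 46·3.24 = 149.04
Numerator = 434.74; denominator = Σ(nₕ−1) = 295.
s²ₚ = 434.74/295 = 1.473695... → 1.4737.

1.4737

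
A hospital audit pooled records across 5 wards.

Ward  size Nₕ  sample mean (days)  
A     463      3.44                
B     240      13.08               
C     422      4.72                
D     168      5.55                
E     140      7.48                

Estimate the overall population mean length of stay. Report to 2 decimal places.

6.07

x̄_st = (Σ Nₕx̄ₕ) / (Σ Nₕ) = (463·3.44 + 240·13.08 + 422·4.72 + 168·5.55 + 140·7.48) / 1433
= 8703.36 / 1433 = 6.0735... → 6.07.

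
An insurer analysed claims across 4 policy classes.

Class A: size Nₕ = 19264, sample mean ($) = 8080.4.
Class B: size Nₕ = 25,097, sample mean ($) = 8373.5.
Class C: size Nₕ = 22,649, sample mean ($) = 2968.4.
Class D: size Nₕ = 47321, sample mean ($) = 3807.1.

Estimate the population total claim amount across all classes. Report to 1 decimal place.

613197625.8

Population total = Σ Nₕ·x̄ₕ (each stratum's size times its mean).
19264·8080.4 + 25097·8373.5 + 22649·2968.4 + 47321·3807.1 = 155660825.6 + 210149729.5 + 67231291.6 + 180155779.1 = 613197625.8.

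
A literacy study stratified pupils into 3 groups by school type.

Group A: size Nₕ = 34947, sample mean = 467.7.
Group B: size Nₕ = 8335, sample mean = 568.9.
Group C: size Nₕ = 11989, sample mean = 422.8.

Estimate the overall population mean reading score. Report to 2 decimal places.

473.22

N = 55271; weights Wₕ = Nₕ/N = (0.6323, 0.1508, 0.2169).
x̄_st = Σ Wₕ·x̄ₕ = 0.6323·467.7 + 0.1508·568.9 + 0.2169·422.8 ≈ 473.2218...
→ 473.22.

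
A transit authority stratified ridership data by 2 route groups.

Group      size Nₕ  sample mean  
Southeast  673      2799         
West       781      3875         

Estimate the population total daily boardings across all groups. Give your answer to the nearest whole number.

4910102

Southeast: 673·2799 = 1883727
West: 781·3875 = 3026375
τ̂ = Σ Nₕx̄ₕ = 4910102.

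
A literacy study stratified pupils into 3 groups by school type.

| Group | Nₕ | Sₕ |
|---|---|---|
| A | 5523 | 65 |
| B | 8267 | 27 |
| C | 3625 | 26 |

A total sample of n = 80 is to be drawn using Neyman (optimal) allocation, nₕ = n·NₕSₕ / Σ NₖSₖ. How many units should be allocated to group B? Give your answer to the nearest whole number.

Σ NₕSₕ = 5523·65 + 8267·27 + 3625·26 = 676454.
Share for B: 223209/676454 = 0.32997.
n_B = 80 × 0.32997 = 26.398... → 26.

26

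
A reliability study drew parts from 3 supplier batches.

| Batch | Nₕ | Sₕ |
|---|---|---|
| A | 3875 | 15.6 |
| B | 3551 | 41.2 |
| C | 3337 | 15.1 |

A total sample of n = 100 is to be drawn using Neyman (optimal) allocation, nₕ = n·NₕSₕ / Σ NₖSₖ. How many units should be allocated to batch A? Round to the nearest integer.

24

Σ NₕSₕ = 3875·15.6 + 3551·41.2 + 3337·15.1 = 257139.9.
Share for A: 60450/257139.9 = 0.23509.
n_A = 100 × 0.23509 = 23.509... → 24.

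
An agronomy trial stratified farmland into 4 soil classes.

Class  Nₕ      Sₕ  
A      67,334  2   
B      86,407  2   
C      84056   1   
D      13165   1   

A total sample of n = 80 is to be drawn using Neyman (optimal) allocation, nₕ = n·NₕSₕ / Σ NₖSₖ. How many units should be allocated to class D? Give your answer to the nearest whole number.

3

A: NₕSₕ = 67334·2 = 134668
B: NₕSₕ = 86407·2 = 172814
C: NₕSₕ = 84056·1 = 84056
D: NₕSₕ = 13165·1 = 13165
Σ NₕSₕ = 404703.
n_D = 80·13165/404703 = 2.602... → 3.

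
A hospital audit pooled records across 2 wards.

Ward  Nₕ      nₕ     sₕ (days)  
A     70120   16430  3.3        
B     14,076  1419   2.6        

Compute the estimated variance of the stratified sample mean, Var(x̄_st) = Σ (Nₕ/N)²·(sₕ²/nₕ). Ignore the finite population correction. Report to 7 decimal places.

0.0005929

N = 84196; Wₕ = Nₕ/N.
ward A: (70120/84196)²·3.3²/16430 = 0.0004597177
ward B: (14076/84196)²·2.6²/1419 = 0.0001331496
Sum = 0.0005928673 → 0.0005929.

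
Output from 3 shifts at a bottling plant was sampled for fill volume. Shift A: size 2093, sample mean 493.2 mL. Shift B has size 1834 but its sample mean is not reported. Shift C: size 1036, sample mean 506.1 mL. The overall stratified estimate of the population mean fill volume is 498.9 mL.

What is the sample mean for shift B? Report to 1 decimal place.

501.3

Σ Nₕx̄ₕ = N·μ, so 1834·x̄_B = 4963·498.9 − (2093·493.2 + 1036·506.1).
= 2476040.7 − 1556587.2 = 919453.5.
x̄_B = 919453.5 / 1834 = 501.338... → 501.3.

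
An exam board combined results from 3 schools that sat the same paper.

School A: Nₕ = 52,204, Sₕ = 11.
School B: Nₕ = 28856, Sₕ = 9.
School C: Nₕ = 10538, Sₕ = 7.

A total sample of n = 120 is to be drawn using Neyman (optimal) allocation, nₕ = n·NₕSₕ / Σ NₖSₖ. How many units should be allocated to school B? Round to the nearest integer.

Σ NₕSₕ = 52204·11 + 28856·9 + 10538·7 = 907714.
Share for B: 259704/907714 = 0.28611.
n_B = 120 × 0.28611 = 34.333... → 34.

34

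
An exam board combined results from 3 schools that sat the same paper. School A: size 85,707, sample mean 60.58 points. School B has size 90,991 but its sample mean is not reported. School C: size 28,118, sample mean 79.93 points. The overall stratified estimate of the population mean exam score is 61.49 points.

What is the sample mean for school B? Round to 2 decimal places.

N = 85707 + 90991 + 28118 = 204816.
Overall total = μ·N = 61.49·204816 = 12594135.84.
Subtract the known strata: 85707·60.58 + 28118·79.93 = 7439601.8.
Remaining total for school B: 12594135.84 − 7439601.8 = 5154534.04.
Divide by its size: 5154534.04 / 90991 = 56.6488... → 56.65.

56.65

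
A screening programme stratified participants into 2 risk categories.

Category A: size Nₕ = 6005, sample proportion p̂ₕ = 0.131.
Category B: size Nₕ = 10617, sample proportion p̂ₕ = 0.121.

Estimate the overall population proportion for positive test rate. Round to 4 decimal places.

0.1246

N = 6005 + 10617 = 16622.
Overall proportion = Σ (Nₕ/N)·p̂ₕ.
Σ Nₕp̂ₕ = 786.655 + 1284.657 = 2071.312.
2071.312 / 16622 = 0.124613... → 0.1246.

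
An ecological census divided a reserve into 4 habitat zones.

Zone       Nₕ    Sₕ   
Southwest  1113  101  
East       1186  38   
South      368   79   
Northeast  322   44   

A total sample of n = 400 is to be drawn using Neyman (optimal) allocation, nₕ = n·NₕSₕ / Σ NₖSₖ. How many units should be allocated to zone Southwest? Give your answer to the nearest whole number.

224

Σ NₕSₕ = 1113·101 + 1186·38 + 368·79 + 322·44 = 200721.
Share for Southwest: 112413/200721 = 0.56005.
n_Southwest = 400 × 0.56005 = 224.018... → 224.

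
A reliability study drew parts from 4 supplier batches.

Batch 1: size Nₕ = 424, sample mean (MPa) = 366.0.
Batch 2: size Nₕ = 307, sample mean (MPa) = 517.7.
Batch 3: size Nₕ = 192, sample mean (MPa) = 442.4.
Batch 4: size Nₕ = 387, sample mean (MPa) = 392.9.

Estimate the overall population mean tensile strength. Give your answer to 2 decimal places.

x̄_st = (Σ Nₕx̄ₕ) / (Σ Nₕ) = (424·366.0 + 307·517.7 + 192·442.4 + 387·392.9) / 1310
= 551111 / 1310 = 420.6954... → 420.70.

420.70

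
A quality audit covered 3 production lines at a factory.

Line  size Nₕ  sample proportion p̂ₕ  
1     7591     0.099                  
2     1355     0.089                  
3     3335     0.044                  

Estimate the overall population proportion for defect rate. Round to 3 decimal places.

0.083

Wₕ = Nₕ/N with N = 12281: 0.6181, 0.1103, 0.2716.
p̂_st = 0.6181·0.099 + 0.1103·0.089 + 0.2716·0.044 ≈ 0.08296... → 0.083.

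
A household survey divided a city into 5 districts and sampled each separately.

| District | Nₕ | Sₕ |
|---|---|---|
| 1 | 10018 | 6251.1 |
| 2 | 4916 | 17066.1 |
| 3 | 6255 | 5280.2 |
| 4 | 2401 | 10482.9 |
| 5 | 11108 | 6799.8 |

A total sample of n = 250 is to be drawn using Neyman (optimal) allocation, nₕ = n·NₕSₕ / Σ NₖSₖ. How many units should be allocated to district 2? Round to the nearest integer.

1: NₕSₕ = 10018·6251.1 = 62623519.8
2: NₕSₕ = 4916·17066.1 = 83896947.6
3: NₕSₕ = 6255·5280.2 = 33027651
4: NₕSₕ = 2401·10482.9 = 25169442.9
5: NₕSₕ = 11108·6799.8 = 75532178.4
Σ NₕSₕ = 280249739.7.
n_2 = 250·83896947.6/280249739.7 = 74.841... → 75.

75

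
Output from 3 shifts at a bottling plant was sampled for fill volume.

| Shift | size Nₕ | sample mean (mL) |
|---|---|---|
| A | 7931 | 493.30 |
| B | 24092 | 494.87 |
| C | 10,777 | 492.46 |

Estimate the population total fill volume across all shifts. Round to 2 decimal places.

21142011.76

A: 7931·493.30 = 3912362.3
B: 24092·494.87 = 11922408.04
C: 10777·492.46 = 5307241.42
τ̂ = Σ Nₕx̄ₕ = 21142011.76.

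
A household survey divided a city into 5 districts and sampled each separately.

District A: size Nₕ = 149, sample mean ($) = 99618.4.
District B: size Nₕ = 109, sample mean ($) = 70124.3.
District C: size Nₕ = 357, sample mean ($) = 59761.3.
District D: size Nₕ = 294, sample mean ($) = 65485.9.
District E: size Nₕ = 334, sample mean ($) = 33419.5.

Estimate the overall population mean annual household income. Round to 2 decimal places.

59723.61

x̄_st = (Σ Nₕx̄ₕ) / (Σ Nₕ) = (149·99618.4 + 109·70124.3 + 357·59761.3 + 294·65485.9 + 334·33419.5) / 1243
= 74236442 / 1243 = 59723.6058... → 59723.61.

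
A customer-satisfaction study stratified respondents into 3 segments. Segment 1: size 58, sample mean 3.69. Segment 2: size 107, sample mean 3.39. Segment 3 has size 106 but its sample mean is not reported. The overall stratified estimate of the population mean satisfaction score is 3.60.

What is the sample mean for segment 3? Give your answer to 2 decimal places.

N = 58 + 107 + 106 = 271.
Overall total = μ·N = 3.60·271 = 975.6.
Subtract the known strata: 58·3.69 + 107·3.39 = 576.75.
Remaining total for segment 3: 975.6 − 576.75 = 398.85.
Divide by its size: 398.85 / 106 = 3.7627... → 3.76.

3.76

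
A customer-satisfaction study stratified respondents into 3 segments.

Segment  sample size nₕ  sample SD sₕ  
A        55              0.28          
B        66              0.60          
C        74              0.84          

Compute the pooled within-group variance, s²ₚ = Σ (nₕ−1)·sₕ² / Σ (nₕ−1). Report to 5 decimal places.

0.41220

Degrees of freedom: 54 + 65 + 73 = 192.
Σ(nₕ−1)sₕ² = 54·0.0784 + 65·0.36 + 73·0.7056 = 79.1424.
s²ₚ = 79.1424 / 192 = 0.4122 → 0.41220.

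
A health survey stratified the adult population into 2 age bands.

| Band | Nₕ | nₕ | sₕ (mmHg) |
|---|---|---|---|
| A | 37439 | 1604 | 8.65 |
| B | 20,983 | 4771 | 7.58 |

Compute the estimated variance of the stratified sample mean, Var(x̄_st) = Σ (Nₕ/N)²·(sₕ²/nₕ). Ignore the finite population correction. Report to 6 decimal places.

0.020710

N = 58422. Term for each stratum: Wₕ²sₕ²/nₕ.
Var(x̄_st) = 0.019156823 + 0.001553500 = 0.020710323 → 0.020710.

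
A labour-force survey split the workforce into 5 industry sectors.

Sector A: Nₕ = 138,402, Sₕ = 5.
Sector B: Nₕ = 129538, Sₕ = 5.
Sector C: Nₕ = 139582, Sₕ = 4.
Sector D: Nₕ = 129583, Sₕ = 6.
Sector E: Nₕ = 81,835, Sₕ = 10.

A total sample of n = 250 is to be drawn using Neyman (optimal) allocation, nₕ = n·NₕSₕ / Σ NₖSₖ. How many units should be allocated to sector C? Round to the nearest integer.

Σ NₕSₕ = 138402·5 + 129538·5 + 139582·4 + 129583·6 + 81835·10 = 3493876.
Share for C: 558328/3493876 = 0.15980.
n_C = 250 × 0.15980 = 39.950... → 40.

40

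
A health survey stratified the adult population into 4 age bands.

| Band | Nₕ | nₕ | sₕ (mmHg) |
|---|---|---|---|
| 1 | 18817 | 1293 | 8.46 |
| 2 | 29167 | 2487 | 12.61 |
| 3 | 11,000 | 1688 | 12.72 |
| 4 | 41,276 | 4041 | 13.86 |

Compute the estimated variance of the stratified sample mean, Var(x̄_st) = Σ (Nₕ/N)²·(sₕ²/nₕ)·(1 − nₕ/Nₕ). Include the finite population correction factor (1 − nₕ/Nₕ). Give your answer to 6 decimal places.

0.015011

N = 100260; Wₕ = Nₕ/N.
band 1: (18817/100260)²·8.46²/1293·(1 − 1293/18817) = 0.001815810
band 2: (29167/100260)²·12.61²/2487·(1 − 2487/29167) = 0.004949674
band 3: (11000/100260)²·12.72²/1688·(1 − 1688/11000) = 0.000976747
band 4: (41276/100260)²·13.86²/4041·(1 − 4041/41276) = 0.007268272
Sum = 0.015010503 → 0.015011.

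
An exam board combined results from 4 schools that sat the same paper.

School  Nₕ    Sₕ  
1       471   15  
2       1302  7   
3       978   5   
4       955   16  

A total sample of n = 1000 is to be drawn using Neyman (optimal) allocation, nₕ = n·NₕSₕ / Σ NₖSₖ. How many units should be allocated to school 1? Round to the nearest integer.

1: NₕSₕ = 471·15 = 7065
2: NₕSₕ = 1302·7 = 9114
3: NₕSₕ = 978·5 = 4890
4: NₕSₕ = 955·16 = 15280
Σ NₕSₕ = 36349.
n_1 = 1000·7065/36349 = 194.366... → 194.

194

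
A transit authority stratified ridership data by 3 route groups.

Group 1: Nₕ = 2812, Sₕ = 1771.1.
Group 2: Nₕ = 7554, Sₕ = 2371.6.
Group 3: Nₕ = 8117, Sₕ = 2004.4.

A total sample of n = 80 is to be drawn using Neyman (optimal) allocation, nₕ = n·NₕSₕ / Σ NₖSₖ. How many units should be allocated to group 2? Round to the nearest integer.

37

1: NₕSₕ = 2812·1771.1 = 4980333.2
2: NₕSₕ = 7554·2371.6 = 17915066.4
3: NₕSₕ = 8117·2004.4 = 16269714.8
Σ NₕSₕ = 39165114.4.
n_2 = 80·17915066.4/39165114.4 = 36.594... → 37.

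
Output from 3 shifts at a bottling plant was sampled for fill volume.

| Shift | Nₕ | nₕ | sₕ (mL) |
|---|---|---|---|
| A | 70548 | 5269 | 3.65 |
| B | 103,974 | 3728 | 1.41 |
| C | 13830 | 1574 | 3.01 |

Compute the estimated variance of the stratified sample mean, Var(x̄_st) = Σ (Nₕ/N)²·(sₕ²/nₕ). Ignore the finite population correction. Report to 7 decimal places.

N = 188352. Term for each stratum: Wₕ²sₕ²/nₕ.
Var(x̄_st) = 0.0003547206 + 0.0001625067 + 0.0000310336 = 0.0005482610 → 0.0005483.

0.0005483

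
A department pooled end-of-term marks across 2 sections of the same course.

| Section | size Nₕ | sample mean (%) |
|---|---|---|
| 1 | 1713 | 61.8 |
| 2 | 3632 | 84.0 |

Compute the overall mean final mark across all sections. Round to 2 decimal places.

76.89

N = 5345; weights Wₕ = Nₕ/N = (0.3205, 0.6795).
x̄_st = Σ Wₕ·x̄ₕ = 0.3205·61.8 + 0.6795·84.0 ≈ 76.8852...
→ 76.89.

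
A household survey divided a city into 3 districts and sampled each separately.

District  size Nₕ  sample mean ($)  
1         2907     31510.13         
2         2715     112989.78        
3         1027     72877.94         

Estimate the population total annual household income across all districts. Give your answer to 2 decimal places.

Estimate total by summing Nₕ·x̄ₕ over strata.
2907·31510.13 + 2715·112989.78 + 1027·72877.94 = 91599947.91 + 306767252.7 + 74845644.38 = 473212844.99.

473212844.99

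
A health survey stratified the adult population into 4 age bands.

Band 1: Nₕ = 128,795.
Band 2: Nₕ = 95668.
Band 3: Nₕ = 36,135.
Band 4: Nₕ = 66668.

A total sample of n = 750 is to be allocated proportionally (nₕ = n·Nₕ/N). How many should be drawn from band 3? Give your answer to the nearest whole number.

N = 128795 + 95668 + 36135 + 66668 = 327266.
n_3 = 750·36135/327266 = 82.811... → 83.

83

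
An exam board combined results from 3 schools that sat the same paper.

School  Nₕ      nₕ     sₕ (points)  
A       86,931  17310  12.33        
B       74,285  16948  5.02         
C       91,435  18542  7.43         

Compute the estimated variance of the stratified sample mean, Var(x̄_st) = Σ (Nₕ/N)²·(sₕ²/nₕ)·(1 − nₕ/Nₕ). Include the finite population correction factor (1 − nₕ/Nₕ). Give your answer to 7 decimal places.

0.0012428

N = 252651. Term for each stratum: Wₕ²sₕ²/nₕ·(1−nₕ/Nₕ).
Var(x̄_st) = 0.0008327257 + 0.0000992163 + 0.0003108689 = 0.0012428109 → 0.0012428.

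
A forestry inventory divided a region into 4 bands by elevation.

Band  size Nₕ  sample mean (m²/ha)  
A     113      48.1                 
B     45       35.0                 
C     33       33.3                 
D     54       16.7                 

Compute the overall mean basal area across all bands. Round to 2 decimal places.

36.78

N = 113 + 45 + 33 + 54 = 245.
Overall mean = Σ (Nₕ/N)·x̄ₕ — weight by population share, not a simple average.
Σ Nₕx̄ₕ = 113·48.1 + 45·35.0 + 33·33.3 + 54·16.7 = 5435.3 + 1575 + 1098.9 + 901.8 = 9011.
Divide by N: 9011 / 245 = 36.7796... → 36.78.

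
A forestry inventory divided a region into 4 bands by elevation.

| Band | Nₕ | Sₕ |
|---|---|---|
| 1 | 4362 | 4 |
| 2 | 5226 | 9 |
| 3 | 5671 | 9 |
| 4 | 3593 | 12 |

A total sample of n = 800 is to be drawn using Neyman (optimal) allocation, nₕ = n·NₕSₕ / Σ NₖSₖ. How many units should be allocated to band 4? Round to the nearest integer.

217

1: NₕSₕ = 4362·4 = 17448
2: NₕSₕ = 5226·9 = 47034
3: NₕSₕ = 5671·9 = 51039
4: NₕSₕ = 3593·12 = 43116
Σ NₕSₕ = 158637.
n_4 = 800·43116/158637 = 217.432... → 217.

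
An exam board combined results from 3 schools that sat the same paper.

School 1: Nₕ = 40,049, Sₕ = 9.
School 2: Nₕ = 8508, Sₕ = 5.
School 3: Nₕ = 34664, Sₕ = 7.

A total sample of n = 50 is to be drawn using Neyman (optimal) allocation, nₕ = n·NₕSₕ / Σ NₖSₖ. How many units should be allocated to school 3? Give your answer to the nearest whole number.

1: NₕSₕ = 40049·9 = 360441
2: NₕSₕ = 8508·5 = 42540
3: NₕSₕ = 34664·7 = 242648
Σ NₕSₕ = 645629.
n_3 = 50·242648/645629 = 18.792... → 19.

19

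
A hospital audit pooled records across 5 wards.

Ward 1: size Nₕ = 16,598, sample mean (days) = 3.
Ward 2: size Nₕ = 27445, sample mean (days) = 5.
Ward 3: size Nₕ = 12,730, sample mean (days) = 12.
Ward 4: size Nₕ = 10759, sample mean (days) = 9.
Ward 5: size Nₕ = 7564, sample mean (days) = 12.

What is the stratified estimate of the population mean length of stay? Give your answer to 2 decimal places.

7.02

N = 16598 + 27445 + 12730 + 10759 + 7564 = 75096.
The stratified mean weights each stratum mean by its population share Nₕ/N.
Σ Nₕx̄ₕ = 16598·3 + 27445·5 + 12730·12 + 10759·9 + 7564·12 = 49794 + 137225 + 152760 + 96831 + 90768 = 527378.
Divide by N: 527378 / 75096 = 7.0227... → 7.02.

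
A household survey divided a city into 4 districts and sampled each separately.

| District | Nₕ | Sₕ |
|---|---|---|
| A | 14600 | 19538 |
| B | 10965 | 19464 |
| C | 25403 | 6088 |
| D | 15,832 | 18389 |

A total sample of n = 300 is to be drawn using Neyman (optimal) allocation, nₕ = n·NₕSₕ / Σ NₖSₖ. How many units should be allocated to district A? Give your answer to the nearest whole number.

91

Σ NₕSₕ = 14600·19538 + 10965·19464 + 25403·6088 + 15832·18389 = 944465672.
Share for A: 285254800/944465672 = 0.30203.
n_A = 300 × 0.30203 = 90.608... → 91.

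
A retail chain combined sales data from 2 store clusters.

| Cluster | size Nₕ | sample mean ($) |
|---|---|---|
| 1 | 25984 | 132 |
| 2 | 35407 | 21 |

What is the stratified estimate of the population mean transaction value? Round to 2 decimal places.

N = 25984 + 35407 = 61391.
Overall mean = Σ (Nₕ/N)·x̄ₕ — weight by population share, not a simple average.
Σ Nₕx̄ₕ = 25984·132 + 35407·21 = 3429888 + 743547 = 4173435.
Divide by N: 4173435 / 61391 = 67.9812... → 67.98.

67.98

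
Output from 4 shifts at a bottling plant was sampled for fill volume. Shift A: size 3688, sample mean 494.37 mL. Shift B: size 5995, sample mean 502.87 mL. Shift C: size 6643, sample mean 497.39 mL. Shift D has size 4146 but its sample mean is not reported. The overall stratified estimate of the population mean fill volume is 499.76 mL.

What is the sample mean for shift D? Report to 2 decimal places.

503.85

Σ Nₕx̄ₕ = N·μ, so 4146·x̄_D = 20472·499.76 − (3688·494.37 + 5995·502.87 + 6643·497.39).
= 10231086.72 − 8142103.98 = 2088982.74.
x̄_D = 2088982.74 / 4146 = 503.8550... → 503.85.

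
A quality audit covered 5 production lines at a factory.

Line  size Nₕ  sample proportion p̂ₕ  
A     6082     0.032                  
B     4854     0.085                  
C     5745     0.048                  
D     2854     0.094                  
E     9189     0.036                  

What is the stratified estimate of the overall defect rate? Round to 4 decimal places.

Wₕ = Nₕ/N with N = 28724: 0.2117, 0.1690, 0.2000, 0.0994, 0.3199.
p̂_st = 0.2117·0.032 + 0.1690·0.085 + 0.2000·0.048 + 0.0994·0.094 + 0.3199·0.036 ≈ 0.051596... → 0.0516.

0.0516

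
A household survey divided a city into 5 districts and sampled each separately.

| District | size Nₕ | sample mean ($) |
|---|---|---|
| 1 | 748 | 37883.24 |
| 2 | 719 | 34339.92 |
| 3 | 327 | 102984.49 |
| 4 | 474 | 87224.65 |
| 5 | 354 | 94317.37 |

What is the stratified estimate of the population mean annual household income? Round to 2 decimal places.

61569.73

N = 748 + 719 + 327 + 474 + 354 = 2622.
The stratified mean weights each stratum mean by its population share Nₕ/N.
Σ Nₕx̄ₕ = 748·37883.24 + 719·34339.92 + 327·102984.49 + 474·87224.65 + 354·94317.37 = 28336663.52 + 24690402.48 + 33675928.23 + 41344484.1 + 33388348.98 = 161435827.31.
Divide by N: 161435827.31 / 2622 = 61569.7282... → 61569.73.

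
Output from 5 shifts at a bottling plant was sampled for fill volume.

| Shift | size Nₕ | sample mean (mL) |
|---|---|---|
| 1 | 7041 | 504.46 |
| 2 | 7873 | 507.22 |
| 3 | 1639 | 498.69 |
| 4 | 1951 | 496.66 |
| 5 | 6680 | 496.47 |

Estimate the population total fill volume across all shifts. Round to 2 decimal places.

12648002.09

Population total = Σ Nₕ·x̄ₕ (each stratum's size times its mean).
7041·504.46 + 7873·507.22 + 1639·498.69 + 1951·496.66 + 6680·496.47 = 3551902.86 + 3993343.06 + 817352.91 + 968983.66 + 3316419.6 = 12648002.09.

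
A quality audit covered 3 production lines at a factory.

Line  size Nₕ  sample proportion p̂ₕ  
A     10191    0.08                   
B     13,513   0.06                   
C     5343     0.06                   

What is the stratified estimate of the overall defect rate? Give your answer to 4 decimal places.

Wₕ = Nₕ/N with N = 29047: 0.3508, 0.4652, 0.1839.
p̂_st = 0.3508·0.08 + 0.4652·0.06 + 0.1839·0.06 ≈ 0.067017... → 0.0670.

0.0670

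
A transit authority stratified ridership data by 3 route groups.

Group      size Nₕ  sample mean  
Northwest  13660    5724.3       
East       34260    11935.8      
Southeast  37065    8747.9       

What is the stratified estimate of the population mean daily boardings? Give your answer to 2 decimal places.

9547.04

N = 13660 + 34260 + 37065 = 84985.
The stratified mean weights each stratum mean by its population share Nₕ/N.
Σ Nₕx̄ₕ = 13660·5724.3 + 34260·11935.8 + 37065·8747.9 = 78193938 + 408920508 + 324240913.5 = 811355359.5.
Divide by N: 811355359.5 / 84985 = 9547.0419... → 9547.04.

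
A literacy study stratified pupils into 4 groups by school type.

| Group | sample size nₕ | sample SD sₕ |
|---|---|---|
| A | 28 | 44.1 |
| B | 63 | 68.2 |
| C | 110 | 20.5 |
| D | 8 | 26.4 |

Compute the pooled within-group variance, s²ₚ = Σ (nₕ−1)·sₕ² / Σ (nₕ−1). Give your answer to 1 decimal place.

1910.1

A: (28−1)·44.1² = 27·1944.81 = 52509.87
B: (63−1)·68.2² = 62·4651.24 = 288376.88
C: (110−1)·20.5² = 109·420.25 = 45807.25
D: (8−1)·26.4² = 7·696.96 = 4878.72
Numerator = 391572.72; denominator = Σ(nₕ−1) = 205.
s²ₚ = 391572.72/205 = 1910.111... → 1910.1.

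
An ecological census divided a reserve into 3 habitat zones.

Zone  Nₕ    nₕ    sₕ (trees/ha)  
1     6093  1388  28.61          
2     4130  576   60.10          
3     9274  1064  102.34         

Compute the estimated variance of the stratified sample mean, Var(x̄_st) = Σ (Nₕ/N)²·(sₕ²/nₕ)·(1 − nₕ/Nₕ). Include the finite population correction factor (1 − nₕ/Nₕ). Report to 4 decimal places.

N = 19497; Wₕ = Nₕ/N.
zone 1: (6093/19497)²·28.61²/1388·(1 − 1388/6093) = 0.0444735
zone 2: (4130/19497)²·60.10²/576·(1 − 576/4130) = 0.2421354
zone 3: (9274/19497)²·102.34²/1064·(1 − 1064/9274) = 1.9716229
Sum = 2.2582319 → 2.2582.

2.2582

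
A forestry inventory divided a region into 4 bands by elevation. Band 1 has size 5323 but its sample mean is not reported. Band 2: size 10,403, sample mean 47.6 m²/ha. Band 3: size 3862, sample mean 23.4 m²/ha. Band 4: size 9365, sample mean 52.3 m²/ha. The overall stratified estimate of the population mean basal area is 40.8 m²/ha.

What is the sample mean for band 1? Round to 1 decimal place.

N = 5323 + 10403 + 3862 + 9365 = 28953.
Overall total = μ·N = 40.8·28953 = 1181282.4.
Subtract the known strata: 10403·47.6 + 3862·23.4 + 9365·52.3 = 1075343.1.
Remaining total for band 1: 1181282.4 − 1075343.1 = 105939.3.
Divide by its size: 105939.3 / 5323 = 19.902... → 19.9.

19.9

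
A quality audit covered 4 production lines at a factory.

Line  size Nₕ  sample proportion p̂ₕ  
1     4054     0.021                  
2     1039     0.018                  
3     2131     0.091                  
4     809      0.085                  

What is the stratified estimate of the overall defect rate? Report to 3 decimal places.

N = 4054 + 1039 + 2131 + 809 = 8033.
Overall proportion = Σ (Nₕ/N)·p̂ₕ.
Σ Nₕp̂ₕ = 85.134 + 18.702 + 193.921 + 68.765 = 366.522.
366.522 / 8033 = 0.04563... → 0.046.

0.046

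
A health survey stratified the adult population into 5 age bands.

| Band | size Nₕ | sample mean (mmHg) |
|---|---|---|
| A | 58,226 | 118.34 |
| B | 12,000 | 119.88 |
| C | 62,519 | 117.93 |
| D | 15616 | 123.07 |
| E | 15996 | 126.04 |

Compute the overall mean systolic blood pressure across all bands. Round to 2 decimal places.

119.50

x̄_st = (Σ Nₕx̄ₕ) / (Σ Nₕ) = (58226·118.34 + 12000·119.88 + 62519·117.93 + 15616·123.07 + 15996·126.04) / 164357
= 19639887.47 / 164357 = 119.4953... → 119.50.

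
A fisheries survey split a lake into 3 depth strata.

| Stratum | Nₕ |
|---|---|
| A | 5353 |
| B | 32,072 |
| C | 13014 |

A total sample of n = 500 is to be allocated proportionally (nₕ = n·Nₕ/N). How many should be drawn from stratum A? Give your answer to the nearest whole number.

Share of stratum A = 5353/50439 = 0.10613.
Allocate 500 × 0.10613 = 53.064... → 53.

53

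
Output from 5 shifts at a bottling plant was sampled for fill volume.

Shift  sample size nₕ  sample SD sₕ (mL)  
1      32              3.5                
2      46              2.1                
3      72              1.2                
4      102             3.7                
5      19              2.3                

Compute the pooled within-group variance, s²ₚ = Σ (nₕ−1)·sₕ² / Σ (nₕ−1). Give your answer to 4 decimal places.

1: (32−1)·3.5² = 31·12.25 = 379.75
2: (46−1)·2.1² = 45·4.41 = 198.45
3: (72−1)·1.2² = 71·1.44 = 102.24
4: (102−1)·3.7² = 101·13.69 = 1382.69
5: (19−1)·2.3² = 18·5.29 = 95.22
Numerator = 2158.35; denominator = Σ(nₕ−1) = 266.
s²ₚ = 2158.35/266 = 8.114098... → 8.1141.

8.1141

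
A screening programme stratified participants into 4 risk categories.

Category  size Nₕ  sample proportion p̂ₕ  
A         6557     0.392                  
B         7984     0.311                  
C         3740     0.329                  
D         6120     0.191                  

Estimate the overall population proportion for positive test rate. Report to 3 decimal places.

Wₕ = Nₕ/N with N = 24401: 0.2687, 0.3272, 0.1533, 0.2508.
p̂_st = 0.2687·0.392 + 0.3272·0.311 + 0.1533·0.329 + 0.2508·0.191 ≈ 0.30543... → 0.305.

0.305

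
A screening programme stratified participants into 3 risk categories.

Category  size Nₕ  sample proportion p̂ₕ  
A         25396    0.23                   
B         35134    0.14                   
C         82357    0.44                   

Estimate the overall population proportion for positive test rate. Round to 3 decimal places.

N = 25396 + 35134 + 82357 = 142887.
Overall proportion = Σ (Nₕ/N)·p̂ₕ.
Σ Nₕp̂ₕ = 5841.08 + 4918.76 + 36237.08 = 46996.92.
46996.92 / 142887 = 0.32891... → 0.329.

0.329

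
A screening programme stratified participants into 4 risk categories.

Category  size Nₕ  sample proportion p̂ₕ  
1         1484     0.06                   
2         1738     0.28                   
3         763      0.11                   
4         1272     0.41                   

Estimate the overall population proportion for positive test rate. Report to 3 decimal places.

0.225

N = 1484 + 1738 + 763 + 1272 = 5257.
Overall proportion = Σ (Nₕ/N)·p̂ₕ.
Σ Nₕp̂ₕ = 89.04 + 486.64 + 83.93 + 521.52 = 1181.13.
1181.13 / 5257 = 0.22468... → 0.225.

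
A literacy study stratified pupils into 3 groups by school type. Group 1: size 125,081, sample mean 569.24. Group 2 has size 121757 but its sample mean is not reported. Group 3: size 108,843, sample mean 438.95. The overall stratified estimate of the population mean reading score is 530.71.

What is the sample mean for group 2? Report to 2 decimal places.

Σ Nₕx̄ₕ = N·μ, so 121757·x̄_2 = 355681·530.71 − (125081·569.24 + 108843·438.95).
= 188763463.51 − 118977743.29 = 69785720.22.
x̄_2 = 69785720.22 / 121757 = 573.1557... → 573.16.

573.16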